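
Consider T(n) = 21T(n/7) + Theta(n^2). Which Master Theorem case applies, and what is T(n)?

Master Theorem for T(n) = 21T(n/7) + O(n^2):

a = 21, b = 7, c = 2
log_b(a) = log_7(21) = 1.5646

Case 3: c = 2 > log_7(21) = 1.5646
T(n) = O(n^2) = O(n^2)

For T(n) = 21T(n/7) + O(n^2): log_7(21) = 1.5646. This is Case 3 of the Master Theorem (c > log_b(a), work dominated by root), giving O(n^2).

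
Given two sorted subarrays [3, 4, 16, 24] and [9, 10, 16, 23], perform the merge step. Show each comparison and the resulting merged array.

Merging process:

Compare 3 vs 9: take 3 from left. Merged: [3]
Compare 4 vs 9: take 4 from left. Merged: [3, 4]
Compare 16 vs 9: take 9 from right. Merged: [3, 4, 9]
Compare 16 vs 10: take 10 from right. Merged: [3, 4, 9, 10]
Compare 16 vs 16: take 16 from left. Merged: [3, 4, 9, 10, 16]
Compare 24 vs 16: take 16 from right. Merged: [3, 4, 9, 10, 16, 16]
Compare 24 vs 23: take 23 from right. Merged: [3, 4, 9, 10, 16, 16, 23]
Append remaining from left: [24]. Merged: [3, 4, 9, 10, 16, 16, 23, 24]

Final merged array: [3, 4, 9, 10, 16, 16, 23, 24]
Total comparisons: 7

The merged array is [3, 4, 9, 10, 16, 16, 23, 24], requiring 7 comparisons. The merge step runs in O(n) time where n is the total number of elements.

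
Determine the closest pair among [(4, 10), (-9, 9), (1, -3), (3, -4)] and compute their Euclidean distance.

Computing all pairwise distances among 4 points:

d((4, 10), (-9, 9)) = 13.0384
d((4, 10), (1, -3)) = 13.3417
d((4, 10), (3, -4)) = 14.0357
d((-9, 9), (1, -3)) = 15.6205
d((-9, 9), (3, -4)) = 17.6918
d((1, -3), (3, -4)) = 2.2361 <-- minimum

Closest pair: (1, -3) and (3, -4) with distance 2.2361

The closest pair is (1, -3) and (3, -4) with Euclidean distance 2.2361. For 4 points, brute-force pairwise comparison is shown above. For large n, the divide-and-conquer algorithm (sort by x, recurse on halves, check the dividing strip) achieves O(n log n).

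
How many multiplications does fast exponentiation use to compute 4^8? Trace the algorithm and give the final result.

Computing 4^8 by squaring (build up from 4^1; each line after the first costs one multiplication):

4^1 = 4
4^2 = (4^1)^2 = 4^2 = 16
4^4 = (4^2)^2 = 16^2 = 256
4^8 = (4^4)^2 = 256^2 = 65536

Result: 65536
Multiplications needed: 3 (3 lines after 4^1)

4^8 = 65536. Using exponentiation by squaring, this requires 3 multiplications. The key idea: if the exponent is even, square the half-power; if odd, multiply by the base once.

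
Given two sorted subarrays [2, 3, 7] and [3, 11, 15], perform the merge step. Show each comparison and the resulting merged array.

Merging process:

Compare 2 vs 3: take 2 from left. Merged: [2]
Compare 3 vs 3: take 3 from left. Merged: [2, 3]
Compare 7 vs 3: take 3 from right. Merged: [2, 3, 3]
Compare 7 vs 11: take 7 from left. Merged: [2, 3, 3, 7]
Append remaining from right: [11, 15]. Merged: [2, 3, 3, 7, 11, 15]

Final merged array: [2, 3, 3, 7, 11, 15]
Total comparisons: 4

The merged array is [2, 3, 3, 7, 11, 15], requiring 4 comparisons. The merge step runs in O(n) time where n is the total number of elements.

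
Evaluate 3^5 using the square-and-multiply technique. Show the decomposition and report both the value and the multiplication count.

Computing 3^5 by squaring (build up from 3^1; each line after the first costs one multiplication):

3^1 = 3
3^2 = (3^1)^2 = 3^2 = 9
3^4 = (3^2)^2 = 9^2 = 81
3^5 = 3 * 3^4 = 3 * 81 = 243

Result: 243
Multiplications needed: 3 (3 lines after 3^1)

3^5 = 243. Using exponentiation by squaring, this requires 3 multiplications. The key idea: if the exponent is even, square the half-power; if odd, multiply by the base once.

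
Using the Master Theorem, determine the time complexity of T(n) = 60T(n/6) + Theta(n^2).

Master Theorem for T(n) = 60T(n/6) + O(n^2):

a = 60, b = 6, c = 2
log_b(a) = log_6(60) = 2.2851

Case 1: c = 2 < log_6(60) = 2.2851
T(n) = O(n^(log_6 60))

For T(n) = 60T(n/6) + O(n^2): log_6(60) = 2.2851. This is Case 1 of the Master Theorem (c < log_b(a), work dominated by leaves), giving O(n^(log_6 60)).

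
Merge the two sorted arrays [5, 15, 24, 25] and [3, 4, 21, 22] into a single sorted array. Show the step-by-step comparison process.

Merging process:

Compare 5 vs 3: take 3 from right. Merged: [3]
Compare 5 vs 4: take 4 from right. Merged: [3, 4]
Compare 5 vs 21: take 5 from left. Merged: [3, 4, 5]
Compare 15 vs 21: take 15 from left. Merged: [3, 4, 5, 15]
Compare 24 vs 21: take 21 from right. Merged: [3, 4, 5, 15, 21]
Compare 24 vs 22: take 22 from right. Merged: [3, 4, 5, 15, 21, 22]
Append remaining from left: [24, 25]. Merged: [3, 4, 5, 15, 21, 22, 24, 25]

Final merged array: [3, 4, 5, 15, 21, 22, 24, 25]
Total comparisons: 6

The merged array is [3, 4, 5, 15, 21, 22, 24, 25], requiring 6 comparisons. The merge step runs in O(n) time where n is the total number of elements.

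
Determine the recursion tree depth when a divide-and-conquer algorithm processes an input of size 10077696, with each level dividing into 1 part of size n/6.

For divide and conquer with division factor 6:

Problem sizes at each level:
Level 0: 10077696
Level 1: 1679616
Level 2: 279936
Level 3: 46656
Level 4: 7776
Level 5: 1296
Level 6: 216
Level 7: 36
Level 8: 6
Level 9: 1

The root is level 0 and the size-1 base case is level 9 (the tree spans levels 0 through 9, i.e. 10 levels counting the root), so the depth is the number of divisions: log_6(10077696) = 9

The recursion tree depth is log_6(10077696) = 9. At each level, the problem size is divided by 6, so it takes 9 divisions to reduce to a base case of size 1. The algorithm makes 1 recursive call at each level.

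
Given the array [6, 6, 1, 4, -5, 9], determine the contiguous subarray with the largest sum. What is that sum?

Using Kadane's algorithm on [6, 6, 1, 4, -5, 9]:

Scanning through the array:
Position 1 (value 6): max_ending_here = 12, max_so_far = 12
Position 2 (value 1): max_ending_here = 13, max_so_far = 13
Position 3 (value 4): max_ending_here = 17, max_so_far = 17
Position 4 (value -5): max_ending_here = 12, max_so_far = 17
Position 5 (value 9): max_ending_here = 21, max_so_far = 21

Maximum subarray: [6, 6, 1, 4, -5, 9]
Maximum sum: 21

The maximum subarray is [6, 6, 1, 4, -5, 9] with sum 21. This subarray runs from index 0 to index 5.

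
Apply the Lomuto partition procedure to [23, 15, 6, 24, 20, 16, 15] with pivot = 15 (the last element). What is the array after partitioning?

Lomuto partition with pivot = 15:

Initial array: [23, 15, 6, 24, 20, 16, 15]

arr[0]=23 > 15: no swap
arr[1]=15 <= 15: swap with position 0, array becomes [15, 23, 6, 24, 20, 16, 15]
arr[2]=6 <= 15: swap with position 1, array becomes [15, 6, 23, 24, 20, 16, 15]
arr[3]=24 > 15: no swap
arr[4]=20 > 15: no swap
arr[5]=16 > 15: no swap

Place pivot at position 2: [15, 6, 15, 24, 20, 16, 23]
Pivot position: 2

After partitioning with pivot 15, the array becomes [15, 6, 15, 24, 20, 16, 23]. The pivot is placed at index 2. All elements to the left of the pivot are <= 15, and all elements to the right are > 15.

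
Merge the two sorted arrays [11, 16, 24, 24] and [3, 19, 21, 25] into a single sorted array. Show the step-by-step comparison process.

Merging process:

Compare 11 vs 3: take 3 from right. Merged: [3]
Compare 11 vs 19: take 11 from left. Merged: [3, 11]
Compare 16 vs 19: take 16 from left. Merged: [3, 11, 16]
Compare 24 vs 19: take 19 from right. Merged: [3, 11, 16, 19]
Compare 24 vs 21: take 21 from right. Merged: [3, 11, 16, 19, 21]
Compare 24 vs 25: take 24 from left. Merged: [3, 11, 16, 19, 21, 24]
Compare 24 vs 25: take 24 from left. Merged: [3, 11, 16, 19, 21, 24, 24]
Append remaining from right: [25]. Merged: [3, 11, 16, 19, 21, 24, 24, 25]

Final merged array: [3, 11, 16, 19, 21, 24, 24, 25]
Total comparisons: 7

The merged array is [3, 11, 16, 19, 21, 24, 24, 25], requiring 7 comparisons. The merge step runs in O(n) time where n is the total number of elements.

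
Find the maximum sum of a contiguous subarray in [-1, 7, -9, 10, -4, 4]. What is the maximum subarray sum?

Using Kadane's algorithm on [-1, 7, -9, 10, -4, 4]:

Scanning through the array:
Position 1 (value 7): max_ending_here = 7, max_so_far = 7
Position 2 (value -9): max_ending_here = -2, max_so_far = 7
Position 3 (value 10): max_ending_here = 10, max_so_far = 10
Position 4 (value -4): max_ending_here = 6, max_so_far = 10
Position 5 (value 4): max_ending_here = 10, max_so_far = 10

Maximum subarray: [10]
Maximum sum: 10

The maximum subarray is [10] with sum 10. This subarray runs from index 3 to index 3.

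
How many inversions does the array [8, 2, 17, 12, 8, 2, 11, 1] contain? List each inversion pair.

Finding inversions in [8, 2, 17, 12, 8, 2, 11, 1]:

(0, 1): arr[0]=8 > arr[1]=2
(0, 5): arr[0]=8 > arr[5]=2
(0, 7): arr[0]=8 > arr[7]=1
(1, 7): arr[1]=2 > arr[7]=1
(2, 3): arr[2]=17 > arr[3]=12
(2, 4): arr[2]=17 > arr[4]=8
(2, 5): arr[2]=17 > arr[5]=2
(2, 6): arr[2]=17 > arr[6]=11
(2, 7): arr[2]=17 > arr[7]=1
(3, 4): arr[3]=12 > arr[4]=8
(3, 5): arr[3]=12 > arr[5]=2
(3, 6): arr[3]=12 > arr[6]=11
(3, 7): arr[3]=12 > arr[7]=1
(4, 5): arr[4]=8 > arr[5]=2
(4, 7): arr[4]=8 > arr[7]=1
(5, 7): arr[5]=2 > arr[7]=1
(6, 7): arr[6]=11 > arr[7]=1

Total inversions: 17

The array has 17 inversion(s): (0,1), (0,5), (0,7), (1,7), (2,3), (2,4), (2,5), (2,6), (2,7), (3,4), (3,5), (3,6), (3,7), (4,5), (4,7), (5,7), (6,7). Each pair (i,j) satisfies i < j and arr[i] > arr[j].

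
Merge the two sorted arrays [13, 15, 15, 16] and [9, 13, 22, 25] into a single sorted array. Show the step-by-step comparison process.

Merging process:

Compare 13 vs 9: take 9 from right. Merged: [9]
Compare 13 vs 13: take 13 from left. Merged: [9, 13]
Compare 15 vs 13: take 13 from right. Merged: [9, 13, 13]
Compare 15 vs 22: take 15 from left. Merged: [9, 13, 13, 15]
Compare 15 vs 22: take 15 from left. Merged: [9, 13, 13, 15, 15]
Compare 16 vs 22: take 16 from left. Merged: [9, 13, 13, 15, 15, 16]
Append remaining from right: [22, 25]. Merged: [9, 13, 13, 15, 15, 16, 22, 25]

Final merged array: [9, 13, 13, 15, 15, 16, 22, 25]
Total comparisons: 6

The merged array is [9, 13, 13, 15, 15, 16, 22, 25], requiring 6 comparisons. The merge step runs in O(n) time where n is the total number of elements.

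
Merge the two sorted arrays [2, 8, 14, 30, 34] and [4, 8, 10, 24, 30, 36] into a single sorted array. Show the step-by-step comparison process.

Merging process:

Compare 2 vs 4: take 2 from left. Merged: [2]
Compare 8 vs 4: take 4 from right. Merged: [2, 4]
Compare 8 vs 8: take 8 from left. Merged: [2, 4, 8]
Compare 14 vs 8: take 8 from right. Merged: [2, 4, 8, 8]
Compare 14 vs 10: take 10 from right. Merged: [2, 4, 8, 8, 10]
Compare 14 vs 24: take 14 from left. Merged: [2, 4, 8, 8, 10, 14]
Compare 30 vs 24: take 24 from right. Merged: [2, 4, 8, 8, 10, 14, 24]
Compare 30 vs 30: take 30 from left. Merged: [2, 4, 8, 8, 10, 14, 24, 30]
Compare 34 vs 30: take 30 from right. Merged: [2, 4, 8, 8, 10, 14, 24, 30, 30]
Compare 34 vs 36: take 34 from left. Merged: [2, 4, 8, 8, 10, 14, 24, 30, 30, 34]
Append remaining from right: [36]. Merged: [2, 4, 8, 8, 10, 14, 24, 30, 30, 34, 36]

Final merged array: [2, 4, 8, 8, 10, 14, 24, 30, 30, 34, 36]
Total comparisons: 10

The merged array is [2, 4, 8, 8, 10, 14, 24, 30, 30, 34, 36], requiring 10 comparisons. The merge step runs in O(n) time where n is the total number of elements.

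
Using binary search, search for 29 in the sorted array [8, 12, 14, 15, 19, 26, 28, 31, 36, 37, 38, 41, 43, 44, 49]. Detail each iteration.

Binary search for 29 in [8, 12, 14, 15, 19, 26, 28, 31, 36, 37, 38, 41, 43, 44, 49]:

lo=0, hi=14, mid=7, arr[mid]=31 -> 31 > 29, search left half
lo=0, hi=6, mid=3, arr[mid]=15 -> 15 < 29, search right half
lo=4, hi=6, mid=5, arr[mid]=26 -> 26 < 29, search right half
lo=6, hi=6, mid=6, arr[mid]=28 -> 28 < 29, search right half
lo=7 > hi=6, target 29 not found

Binary search determines that 29 is not in the array after 4 comparisons. The search space was exhausted without finding the target.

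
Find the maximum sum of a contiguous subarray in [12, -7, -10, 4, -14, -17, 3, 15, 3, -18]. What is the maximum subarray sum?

Using Kadane's algorithm on [12, -7, -10, 4, -14, -17, 3, 15, 3, -18]:

Scanning through the array:
Position 1 (value -7): max_ending_here = 5, max_so_far = 12
Position 2 (value -10): max_ending_here = -5, max_so_far = 12
Position 3 (value 4): max_ending_here = 4, max_so_far = 12
Position 4 (value -14): max_ending_here = -10, max_so_far = 12
Position 5 (value -17): max_ending_here = -17, max_so_far = 12
Position 6 (value 3): max_ending_here = 3, max_so_far = 12
Position 7 (value 15): max_ending_here = 18, max_so_far = 18
Position 8 (value 3): max_ending_here = 21, max_so_far = 21
Position 9 (value -18): max_ending_here = 3, max_so_far = 21

Maximum subarray: [3, 15, 3]
Maximum sum: 21

The maximum subarray is [3, 15, 3] with sum 21. This subarray runs from index 6 to index 8.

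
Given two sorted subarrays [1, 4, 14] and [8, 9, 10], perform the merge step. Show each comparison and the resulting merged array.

Merging process:

Compare 1 vs 8: take 1 from left. Merged: [1]
Compare 4 vs 8: take 4 from left. Merged: [1, 4]
Compare 14 vs 8: take 8 from right. Merged: [1, 4, 8]
Compare 14 vs 9: take 9 from right. Merged: [1, 4, 8, 9]
Compare 14 vs 10: take 10 from right. Merged: [1, 4, 8, 9, 10]
Append remaining from left: [14]. Merged: [1, 4, 8, 9, 10, 14]

Final merged array: [1, 4, 8, 9, 10, 14]
Total comparisons: 5

The merged array is [1, 4, 8, 9, 10, 14], requiring 5 comparisons. The merge step runs in O(n) time where n is the total number of elements.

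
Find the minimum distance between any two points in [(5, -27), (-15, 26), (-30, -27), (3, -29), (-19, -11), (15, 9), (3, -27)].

Computing all pairwise distances among 7 points:

d((5, -27), (-15, 26)) = 56.648
d((5, -27), (-30, -27)) = 35.0
d((5, -27), (3, -29)) = 2.8284
d((5, -27), (-19, -11)) = 28.8444
d((5, -27), (15, 9)) = 37.3631
d((5, -27), (3, -27)) = 2.0 <-- minimum
d((-15, 26), (-30, -27)) = 55.0818
d((-15, 26), (3, -29)) = 57.8705
d((-15, 26), (-19, -11)) = 37.2156
d((-15, 26), (15, 9)) = 34.4819
d((-15, 26), (3, -27)) = 55.9732
d((-30, -27), (3, -29)) = 33.0606
d((-30, -27), (-19, -11)) = 19.4165
d((-30, -27), (15, 9)) = 57.6281
d((-30, -27), (3, -27)) = 33.0
d((3, -29), (-19, -11)) = 28.4253
d((3, -29), (15, 9)) = 39.8497
d((3, -29), (3, -27)) = 2.0 <-- minimum
d((-19, -11), (15, 9)) = 39.4462
d((-19, -11), (3, -27)) = 27.2029
d((15, 9), (3, -27)) = 37.9473

Minimum distance: 2.0 (tie among 2 pairs: (5, -27) and (3, -27); (3, -29) and (3, -27))

The minimum Euclidean distance is 2.0. There is a tie: 2 pairs achieve this minimum — (5, -27) and (3, -27); (3, -29) and (3, -27). Any of these is a valid closest pair. For 7 points, brute-force pairwise comparison is shown above. For large n, the divide-and-conquer algorithm (sort by x, recurse on halves, check the dividing strip) achieves O(n log n).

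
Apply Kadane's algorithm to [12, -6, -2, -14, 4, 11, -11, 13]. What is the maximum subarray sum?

Using Kadane's algorithm on [12, -6, -2, -14, 4, 11, -11, 13]:

Scanning through the array:
Position 1 (value -6): max_ending_here = 6, max_so_far = 12
Position 2 (value -2): max_ending_here = 4, max_so_far = 12
Position 3 (value -14): max_ending_here = -10, max_so_far = 12
Position 4 (value 4): max_ending_here = 4, max_so_far = 12
Position 5 (value 11): max_ending_here = 15, max_so_far = 15
Position 6 (value -11): max_ending_here = 4, max_so_far = 15
Position 7 (value 13): max_ending_here = 17, max_so_far = 17

Maximum subarray: [4, 11, -11, 13]
Maximum sum: 17

The maximum subarray is [4, 11, -11, 13] with sum 17. This subarray runs from index 4 to index 7.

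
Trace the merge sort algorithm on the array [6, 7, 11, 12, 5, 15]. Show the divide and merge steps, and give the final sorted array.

Merge sort trace:

Split: [6, 7, 11, 12, 5, 15] -> [6, 7, 11] and [12, 5, 15]
  Split: [6, 7, 11] -> [6] and [7, 11]
    Split: [7, 11] -> [7] and [11]
    Merge: [7] + [11] -> [7, 11]
  Merge: [6] + [7, 11] -> [6, 7, 11]
  Split: [12, 5, 15] -> [12] and [5, 15]
    Split: [5, 15] -> [5] and [15]
    Merge: [5] + [15] -> [5, 15]
  Merge: [12] + [5, 15] -> [5, 12, 15]
Merge: [6, 7, 11] + [5, 12, 15] -> [5, 6, 7, 11, 12, 15]

Final sorted array: [5, 6, 7, 11, 12, 15]

The merge sort proceeds by recursively splitting the array and merging sorted halves.
After all merges, the sorted array is [5, 6, 7, 11, 12, 15].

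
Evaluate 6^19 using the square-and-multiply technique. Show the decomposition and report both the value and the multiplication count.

Computing 6^19 by squaring (build up from 6^1; each line after the first costs one multiplication):

6^1 = 6
6^2 = (6^1)^2 = 6^2 = 36
6^4 = (6^2)^2 = 36^2 = 1296
6^8 = (6^4)^2 = 1296^2 = 1679616
6^9 = 6 * 6^8 = 6 * 1679616 = 10077696
6^18 = (6^9)^2 = 10077696^2 = 101559956668416
6^19 = 6 * 6^18 = 6 * 101559956668416 = 609359740010496

Result: 609359740010496
Multiplications needed: 6 (6 lines after 6^1)

6^19 = 609359740010496. Using exponentiation by squaring, this requires 6 multiplications. The key idea: if the exponent is even, square the half-power; if odd, multiply by the base once.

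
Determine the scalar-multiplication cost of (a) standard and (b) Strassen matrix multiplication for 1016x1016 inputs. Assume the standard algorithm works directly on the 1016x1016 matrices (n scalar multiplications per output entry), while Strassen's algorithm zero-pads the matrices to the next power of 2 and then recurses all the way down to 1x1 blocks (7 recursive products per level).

Matrix multiplication for 1016x1016 matrices:

Strassen's algorithm requires power-of-2 dimensions. Pad 1016x1016 to 1024x1024 (next power of 2).

Standard algorithm: 1016^3 = 1048772096 multiplications
Strassen's algorithm: 7^(log2(1024)) = 7^10 = 282475249 multiplications
Savings: 1048772096 - 282475249 = 766296847 multiplications

Standard: 1048772096 multiplications (1016^3). Strassen: 282475249 multiplications (7^10, after padding to 1024x1024). Strassen reduces 8 recursive multiplications to 7 at each level.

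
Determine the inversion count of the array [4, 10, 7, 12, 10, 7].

Finding inversions in [4, 10, 7, 12, 10, 7]:

(1, 2): arr[1]=10 > arr[2]=7
(1, 5): arr[1]=10 > arr[5]=7
(3, 4): arr[3]=12 > arr[4]=10
(3, 5): arr[3]=12 > arr[5]=7
(4, 5): arr[4]=10 > arr[5]=7

Total inversions: 5

The array has 5 inversion(s): (1,2), (1,5), (3,4), (3,5), (4,5). Each pair (i,j) satisfies i < j and arr[i] > arr[j].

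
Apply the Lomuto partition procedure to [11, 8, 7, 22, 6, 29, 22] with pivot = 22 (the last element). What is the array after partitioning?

Lomuto partition with pivot = 22:

Initial array: [11, 8, 7, 22, 6, 29, 22]

arr[0]=11 <= 22: swap with position 0, array becomes [11, 8, 7, 22, 6, 29, 22]
arr[1]=8 <= 22: swap with position 1, array becomes [11, 8, 7, 22, 6, 29, 22]
arr[2]=7 <= 22: swap with position 2, array becomes [11, 8, 7, 22, 6, 29, 22]
arr[3]=22 <= 22: swap with position 3, array becomes [11, 8, 7, 22, 6, 29, 22]
arr[4]=6 <= 22: swap with position 4, array becomes [11, 8, 7, 22, 6, 29, 22]
arr[5]=29 > 22: no swap

Place pivot at position 5: [11, 8, 7, 22, 6, 22, 29]
Pivot position: 5

After partitioning with pivot 22, the array becomes [11, 8, 7, 22, 6, 22, 29]. The pivot is placed at index 5. All elements to the left of the pivot are <= 22, and all elements to the right are > 22.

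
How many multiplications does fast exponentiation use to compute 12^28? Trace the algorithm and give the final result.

Computing 12^28 by squaring (build up from 12^1; each line after the first costs one multiplication):

12^1 = 12
12^2 = (12^1)^2 = 12^2 = 144
12^3 = 12 * 12^2 = 12 * 144 = 1728
12^6 = (12^3)^2 = 1728^2 = 2985984
12^7 = 12 * 12^6 = 12 * 2985984 = 35831808
12^14 = (12^7)^2 = 35831808^2 = 1283918464548864
12^28 = (12^14)^2 = 1283918464548864^2 = 1648446623609512543951043690496

Result: 1648446623609512543951043690496
Multiplications needed: 6 (6 lines after 12^1)

12^28 = 1648446623609512543951043690496. Using exponentiation by squaring, this requires 6 multiplications. The key idea: if the exponent is even, square the half-power; if odd, multiply by the base once.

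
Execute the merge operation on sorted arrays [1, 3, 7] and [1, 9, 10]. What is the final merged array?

Merging process:

Compare 1 vs 1: take 1 from left. Merged: [1]
Compare 3 vs 1: take 1 from right. Merged: [1, 1]
Compare 3 vs 9: take 3 from left. Merged: [1, 1, 3]
Compare 7 vs 9: take 7 from left. Merged: [1, 1, 3, 7]
Append remaining from right: [9, 10]. Merged: [1, 1, 3, 7, 9, 10]

Final merged array: [1, 1, 3, 7, 9, 10]
Total comparisons: 4

The merged array is [1, 1, 3, 7, 9, 10], requiring 4 comparisons. The merge step runs in O(n) time where n is the total number of elements.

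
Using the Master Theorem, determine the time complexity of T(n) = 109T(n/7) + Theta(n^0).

Master Theorem for T(n) = 109T(n/7) + O(n^0):

a = 109, b = 7, c = 0
log_b(a) = log_7(109) = 2.4109

Case 1: c = 0 < log_7(109) = 2.4109
T(n) = O(n^(log_7 109))

For T(n) = 109T(n/7) + O(n^0): log_7(109) = 2.4109. This is Case 1 of the Master Theorem (c < log_b(a), work dominated by leaves), giving O(n^(log_7 109)).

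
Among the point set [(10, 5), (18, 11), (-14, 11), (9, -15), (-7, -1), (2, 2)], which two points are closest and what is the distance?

Computing all pairwise distances among 6 points:

d((10, 5), (18, 11)) = 10.0
d((10, 5), (-14, 11)) = 24.7386
d((10, 5), (9, -15)) = 20.025
d((10, 5), (-7, -1)) = 18.0278
d((10, 5), (2, 2)) = 8.544 <-- minimum
d((18, 11), (-14, 11)) = 32.0
d((18, 11), (9, -15)) = 27.5136
d((18, 11), (-7, -1)) = 27.7308
d((18, 11), (2, 2)) = 18.3576
d((-14, 11), (9, -15)) = 34.7131
d((-14, 11), (-7, -1)) = 13.8924
d((-14, 11), (2, 2)) = 18.3576
d((9, -15), (-7, -1)) = 21.2603
d((9, -15), (2, 2)) = 18.3848
d((-7, -1), (2, 2)) = 9.4868

Closest pair: (10, 5) and (2, 2) with distance 8.544

The closest pair is (10, 5) and (2, 2) with Euclidean distance 8.544. For 6 points, brute-force pairwise comparison is shown above. For large n, the divide-and-conquer algorithm (sort by x, recurse on halves, check the dividing strip) achieves O(n log n).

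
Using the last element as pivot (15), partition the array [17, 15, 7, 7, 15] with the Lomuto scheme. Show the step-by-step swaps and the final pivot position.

Lomuto partition with pivot = 15:

Initial array: [17, 15, 7, 7, 15]

arr[0]=17 > 15: no swap
arr[1]=15 <= 15: swap with position 0, array becomes [15, 17, 7, 7, 15]
arr[2]=7 <= 15: swap with position 1, array becomes [15, 7, 17, 7, 15]
arr[3]=7 <= 15: swap with position 2, array becomes [15, 7, 7, 17, 15]

Place pivot at position 3: [15, 7, 7, 15, 17]
Pivot position: 3

After partitioning with pivot 15, the array becomes [15, 7, 7, 15, 17]. The pivot is placed at index 3. All elements to the left of the pivot are <= 15, and all elements to the right are > 15.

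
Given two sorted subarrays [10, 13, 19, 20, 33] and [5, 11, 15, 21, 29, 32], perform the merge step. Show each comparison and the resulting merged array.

Merging process:

Compare 10 vs 5: take 5 from right. Merged: [5]
Compare 10 vs 11: take 10 from left. Merged: [5, 10]
Compare 13 vs 11: take 11 from right. Merged: [5, 10, 11]
Compare 13 vs 15: take 13 from left. Merged: [5, 10, 11, 13]
Compare 19 vs 15: take 15 from right. Merged: [5, 10, 11, 13, 15]
Compare 19 vs 21: take 19 from left. Merged: [5, 10, 11, 13, 15, 19]
Compare 20 vs 21: take 20 from left. Merged: [5, 10, 11, 13, 15, 19, 20]
Compare 33 vs 21: take 21 from right. Merged: [5, 10, 11, 13, 15, 19, 20, 21]
Compare 33 vs 29: take 29 from right. Merged: [5, 10, 11, 13, 15, 19, 20, 21, 29]
Compare 33 vs 32: take 32 from right. Merged: [5, 10, 11, 13, 15, 19, 20, 21, 29, 32]
Append remaining from left: [33]. Merged: [5, 10, 11, 13, 15, 19, 20, 21, 29, 32, 33]

Final merged array: [5, 10, 11, 13, 15, 19, 20, 21, 29, 32, 33]
Total comparisons: 10

The merged array is [5, 10, 11, 13, 15, 19, 20, 21, 29, 32, 33], requiring 10 comparisons. The merge step runs in O(n) time where n is the total number of elements.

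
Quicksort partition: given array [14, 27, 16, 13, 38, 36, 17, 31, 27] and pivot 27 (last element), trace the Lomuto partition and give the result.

Lomuto partition with pivot = 27:

Initial array: [14, 27, 16, 13, 38, 36, 17, 31, 27]

arr[0]=14 <= 27: swap with position 0, array becomes [14, 27, 16, 13, 38, 36, 17, 31, 27]
arr[1]=27 <= 27: swap with position 1, array becomes [14, 27, 16, 13, 38, 36, 17, 31, 27]
arr[2]=16 <= 27: swap with position 2, array becomes [14, 27, 16, 13, 38, 36, 17, 31, 27]
arr[3]=13 <= 27: swap with position 3, array becomes [14, 27, 16, 13, 38, 36, 17, 31, 27]
arr[4]=38 > 27: no swap
arr[5]=36 > 27: no swap
arr[6]=17 <= 27: swap with position 4, array becomes [14, 27, 16, 13, 17, 36, 38, 31, 27]
arr[7]=31 > 27: no swap

Place pivot at position 5: [14, 27, 16, 13, 17, 27, 38, 31, 36]
Pivot position: 5

After partitioning with pivot 27, the array becomes [14, 27, 16, 13, 17, 27, 38, 31, 36]. The pivot is placed at index 5. All elements to the left of the pivot are <= 27, and all elements to the right are > 27.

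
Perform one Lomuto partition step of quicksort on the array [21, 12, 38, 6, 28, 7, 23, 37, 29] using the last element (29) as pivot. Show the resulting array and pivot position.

Lomuto partition with pivot = 29:

Initial array: [21, 12, 38, 6, 28, 7, 23, 37, 29]

arr[0]=21 <= 29: swap with position 0, array becomes [21, 12, 38, 6, 28, 7, 23, 37, 29]
arr[1]=12 <= 29: swap with position 1, array becomes [21, 12, 38, 6, 28, 7, 23, 37, 29]
arr[2]=38 > 29: no swap
arr[3]=6 <= 29: swap with position 2, array becomes [21, 12, 6, 38, 28, 7, 23, 37, 29]
arr[4]=28 <= 29: swap with position 3, array becomes [21, 12, 6, 28, 38, 7, 23, 37, 29]
arr[5]=7 <= 29: swap with position 4, array becomes [21, 12, 6, 28, 7, 38, 23, 37, 29]
arr[6]=23 <= 29: swap with position 5, array becomes [21, 12, 6, 28, 7, 23, 38, 37, 29]
arr[7]=37 > 29: no swap

Place pivot at position 6: [21, 12, 6, 28, 7, 23, 29, 37, 38]
Pivot position: 6

After partitioning with pivot 29, the array becomes [21, 12, 6, 28, 7, 23, 29, 37, 38]. The pivot is placed at index 6. All elements to the left of the pivot are <= 29, and all elements to the right are > 29.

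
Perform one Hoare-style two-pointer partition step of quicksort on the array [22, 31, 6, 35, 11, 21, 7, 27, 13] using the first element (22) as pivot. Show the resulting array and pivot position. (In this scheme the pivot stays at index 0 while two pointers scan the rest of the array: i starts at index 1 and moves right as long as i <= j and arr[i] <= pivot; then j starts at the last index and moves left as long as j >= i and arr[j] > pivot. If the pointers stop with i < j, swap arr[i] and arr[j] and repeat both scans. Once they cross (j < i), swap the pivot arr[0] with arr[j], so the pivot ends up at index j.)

Hoare-style two-pointer partition with pivot = 22:

Initial array: [22, 31, 6, 35, 11, 21, 7, 27, 13]

Pointers start at i = 1, j = 8.
i stops at index 1 (arr[1]=31 > 22), j stops at index 8 (arr[8]=13 <= 22): swap arr[1] and arr[8], array becomes [22, 13, 6, 35, 11, 21, 7, 27, 31]
i stops at index 3 (arr[3]=35 > 22), j stops at index 6 (arr[6]=7 <= 22): swap arr[3] and arr[6], array becomes [22, 13, 6, 7, 11, 21, 35, 27, 31]
i ends at 6, j ends at 5: the pointers have crossed (j < i), so scanning stops.

Swap pivot arr[0] with arr[5] to place pivot at position 5: [21, 13, 6, 7, 11, 22, 35, 27, 31]
Pivot position: 5

After partitioning with pivot 22, the array becomes [21, 13, 6, 7, 11, 22, 35, 27, 31]. The pivot is placed at index 5. All elements to the left of the pivot are <= 22, and all elements to the right are > 22.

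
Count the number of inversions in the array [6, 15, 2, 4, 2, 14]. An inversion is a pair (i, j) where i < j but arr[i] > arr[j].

Finding inversions in [6, 15, 2, 4, 2, 14]:

(0, 2): arr[0]=6 > arr[2]=2
(0, 3): arr[0]=6 > arr[3]=4
(0, 4): arr[0]=6 > arr[4]=2
(1, 2): arr[1]=15 > arr[2]=2
(1, 3): arr[1]=15 > arr[3]=4
(1, 4): arr[1]=15 > arr[4]=2
(1, 5): arr[1]=15 > arr[5]=14
(3, 4): arr[3]=4 > arr[4]=2

Total inversions: 8

The array has 8 inversion(s): (0,2), (0,3), (0,4), (1,2), (1,3), (1,4), (1,5), (3,4). Each pair (i,j) satisfies i < j and arr[i] > arr[j].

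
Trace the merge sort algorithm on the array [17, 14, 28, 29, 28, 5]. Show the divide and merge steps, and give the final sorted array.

Merge sort trace:

Split: [17, 14, 28, 29, 28, 5] -> [17, 14, 28] and [29, 28, 5]
  Split: [17, 14, 28] -> [17] and [14, 28]
    Split: [14, 28] -> [14] and [28]
    Merge: [14] + [28] -> [14, 28]
  Merge: [17] + [14, 28] -> [14, 17, 28]
  Split: [29, 28, 5] -> [29] and [28, 5]
    Split: [28, 5] -> [28] and [5]
    Merge: [28] + [5] -> [5, 28]
  Merge: [29] + [5, 28] -> [5, 28, 29]
Merge: [14, 17, 28] + [5, 28, 29] -> [5, 14, 17, 28, 28, 29]

Final sorted array: [5, 14, 17, 28, 28, 29]

The merge sort proceeds by recursively splitting the array and merging sorted halves.
After all merges, the sorted array is [5, 14, 17, 28, 28, 29].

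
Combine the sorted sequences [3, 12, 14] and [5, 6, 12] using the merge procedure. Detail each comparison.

Merging process:

Compare 3 vs 5: take 3 from left. Merged: [3]
Compare 12 vs 5: take 5 from right. Merged: [3, 5]
Compare 12 vs 6: take 6 from right. Merged: [3, 5, 6]
Compare 12 vs 12: take 12 from left. Merged: [3, 5, 6, 12]
Compare 14 vs 12: take 12 from right. Merged: [3, 5, 6, 12, 12]
Append remaining from left: [14]. Merged: [3, 5, 6, 12, 12, 14]

Final merged array: [3, 5, 6, 12, 12, 14]
Total comparisons: 5

The merged array is [3, 5, 6, 12, 12, 14], requiring 5 comparisons. The merge step runs in O(n) time where n is the total number of elements.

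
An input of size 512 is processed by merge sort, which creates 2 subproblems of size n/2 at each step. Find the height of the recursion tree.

For divide and conquer with division factor 2:

Problem sizes at each level:
Level 0: 512
Level 1: 256
Level 2: 128
Level 3: 64
Level 4: 32
Level 5: 16
Level 6: 8
Level 7: 4
Level 8: 2
Level 9: 1

The root is level 0 and the size-1 base case is level 9 (the tree spans levels 0 through 9, i.e. 10 levels counting the root), so the depth is the number of divisions: log_2(512) = 9

The recursion tree depth is log_2(512) = 9. At each level, the problem size is divided by 2, so it takes 9 divisions to reduce to a base case of size 1. The algorithm makes 2 recursive calls at each level.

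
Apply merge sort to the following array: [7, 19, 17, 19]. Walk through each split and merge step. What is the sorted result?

Merge sort trace:

Split: [7, 19, 17, 19] -> [7, 19] and [17, 19]
  Split: [7, 19] -> [7] and [19]
  Merge: [7] + [19] -> [7, 19]
  Split: [17, 19] -> [17] and [19]
  Merge: [17] + [19] -> [17, 19]
Merge: [7, 19] + [17, 19] -> [7, 17, 19, 19]

Final sorted array: [7, 17, 19, 19]

The merge sort proceeds by recursively splitting the array and merging sorted halves.
After all merges, the sorted array is [7, 17, 19, 19].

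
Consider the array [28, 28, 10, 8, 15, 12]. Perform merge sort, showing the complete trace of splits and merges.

Merge sort trace:

Split: [28, 28, 10, 8, 15, 12] -> [28, 28, 10] and [8, 15, 12]
  Split: [28, 28, 10] -> [28] and [28, 10]
    Split: [28, 10] -> [28] and [10]
    Merge: [28] + [10] -> [10, 28]
  Merge: [28] + [10, 28] -> [10, 28, 28]
  Split: [8, 15, 12] -> [8] and [15, 12]
    Split: [15, 12] -> [15] and [12]
    Merge: [15] + [12] -> [12, 15]
  Merge: [8] + [12, 15] -> [8, 12, 15]
Merge: [10, 28, 28] + [8, 12, 15] -> [8, 10, 12, 15, 28, 28]

Final sorted array: [8, 10, 12, 15, 28, 28]

The merge sort proceeds by recursively splitting the array and merging sorted halves.
After all merges, the sorted array is [8, 10, 12, 15, 28, 28].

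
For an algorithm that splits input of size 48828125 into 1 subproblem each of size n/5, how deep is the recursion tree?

For divide and conquer with division factor 5:

Problem sizes at each level:
Level 0: 48828125
Level 1: 9765625
Level 2: 1953125
Level 3: 390625
Level 4: 78125
Level 5: 15625
Level 6: 3125
Level 7: 625
Level 8: 125
Level 9: 25
Level 10: 5
Level 11: 1

The root is level 0 and the size-1 base case is level 11 (the tree spans levels 0 through 11, i.e. 12 levels counting the root), so the depth is the number of divisions: log_5(48828125) = 11

The recursion tree depth is log_5(48828125) = 11. At each level, the problem size is divided by 5, so it takes 11 divisions to reduce to a base case of size 1. The algorithm makes 1 recursive call at each level.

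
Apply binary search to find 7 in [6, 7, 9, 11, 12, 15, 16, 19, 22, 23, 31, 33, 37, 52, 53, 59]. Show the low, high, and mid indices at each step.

Binary search for 7 in [6, 7, 9, 11, 12, 15, 16, 19, 22, 23, 31, 33, 37, 52, 53, 59]:

lo=0, hi=15, mid=7, arr[mid]=19 -> 19 > 7, search left half
lo=0, hi=6, mid=3, arr[mid]=11 -> 11 > 7, search left half
lo=0, hi=2, mid=1, arr[mid]=7 -> Found target at index 1!

Binary search finds 7 at index 1 after 3 comparisons. The search repeatedly halves the search space by comparing with the middle element.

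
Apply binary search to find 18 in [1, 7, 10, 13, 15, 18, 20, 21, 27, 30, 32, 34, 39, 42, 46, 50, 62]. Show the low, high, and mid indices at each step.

Binary search for 18 in [1, 7, 10, 13, 15, 18, 20, 21, 27, 30, 32, 34, 39, 42, 46, 50, 62]:

lo=0, hi=16, mid=8, arr[mid]=27 -> 27 > 18, search left half
lo=0, hi=7, mid=3, arr[mid]=13 -> 13 < 18, search right half
lo=4, hi=7, mid=5, arr[mid]=18 -> Found target at index 5!

Binary search finds 18 at index 5 after 3 comparisons. The search repeatedly halves the search space by comparing with the middle element.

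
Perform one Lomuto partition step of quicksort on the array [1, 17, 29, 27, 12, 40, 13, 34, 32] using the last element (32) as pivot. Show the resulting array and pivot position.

Lomuto partition with pivot = 32:

Initial array: [1, 17, 29, 27, 12, 40, 13, 34, 32]

arr[0]=1 <= 32: swap with position 0, array becomes [1, 17, 29, 27, 12, 40, 13, 34, 32]
arr[1]=17 <= 32: swap with position 1, array becomes [1, 17, 29, 27, 12, 40, 13, 34, 32]
arr[2]=29 <= 32: swap with position 2, array becomes [1, 17, 29, 27, 12, 40, 13, 34, 32]
arr[3]=27 <= 32: swap with position 3, array becomes [1, 17, 29, 27, 12, 40, 13, 34, 32]
arr[4]=12 <= 32: swap with position 4, array becomes [1, 17, 29, 27, 12, 40, 13, 34, 32]
arr[5]=40 > 32: no swap
arr[6]=13 <= 32: swap with position 5, array becomes [1, 17, 29, 27, 12, 13, 40, 34, 32]
arr[7]=34 > 32: no swap

Place pivot at position 6: [1, 17, 29, 27, 12, 13, 32, 34, 40]
Pivot position: 6

After partitioning with pivot 32, the array becomes [1, 17, 29, 27, 12, 13, 32, 34, 40]. The pivot is placed at index 6. All elements to the left of the pivot are <= 32, and all elements to the right are > 32.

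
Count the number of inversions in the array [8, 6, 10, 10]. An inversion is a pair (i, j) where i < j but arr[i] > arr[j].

Finding inversions in [8, 6, 10, 10]:

(0, 1): arr[0]=8 > arr[1]=6

Total inversions: 1

The array has 1 inversion(s): (0,1). Each pair (i,j) satisfies i < j and arr[i] > arr[j].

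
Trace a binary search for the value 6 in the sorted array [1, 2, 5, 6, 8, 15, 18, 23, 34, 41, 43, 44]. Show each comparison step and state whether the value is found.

Binary search for 6 in [1, 2, 5, 6, 8, 15, 18, 23, 34, 41, 43, 44]:

lo=0, hi=11, mid=5, arr[mid]=15 -> 15 > 6, search left half
lo=0, hi=4, mid=2, arr[mid]=5 -> 5 < 6, search right half
lo=3, hi=4, mid=3, arr[mid]=6 -> Found target at index 3!

Binary search finds 6 at index 3 after 3 comparisons. The search repeatedly halves the search space by comparing with the middle element.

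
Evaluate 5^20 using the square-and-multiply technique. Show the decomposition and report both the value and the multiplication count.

Computing 5^20 by squaring (build up from 5^1; each line after the first costs one multiplication):

5^1 = 5
5^2 = (5^1)^2 = 5^2 = 25
5^4 = (5^2)^2 = 25^2 = 625
5^5 = 5 * 5^4 = 5 * 625 = 3125
5^10 = (5^5)^2 = 3125^2 = 9765625
5^20 = (5^10)^2 = 9765625^2 = 95367431640625

Result: 95367431640625
Multiplications needed: 5 (5 lines after 5^1)

5^20 = 95367431640625. Using exponentiation by squaring, this requires 5 multiplications. The key idea: if the exponent is even, square the half-power; if odd, multiply by the base once.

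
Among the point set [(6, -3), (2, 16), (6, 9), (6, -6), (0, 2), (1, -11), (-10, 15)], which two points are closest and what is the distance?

Computing all pairwise distances among 7 points:

d((6, -3), (2, 16)) = 19.4165
d((6, -3), (6, 9)) = 12.0
d((6, -3), (6, -6)) = 3.0 <-- minimum
d((6, -3), (0, 2)) = 7.8102
d((6, -3), (1, -11)) = 9.434
d((6, -3), (-10, 15)) = 24.0832
d((2, 16), (6, 9)) = 8.0623
d((2, 16), (6, -6)) = 22.3607
d((2, 16), (0, 2)) = 14.1421
d((2, 16), (1, -11)) = 27.0185
d((2, 16), (-10, 15)) = 12.0416
d((6, 9), (6, -6)) = 15.0
d((6, 9), (0, 2)) = 9.2195
d((6, 9), (1, -11)) = 20.6155
d((6, 9), (-10, 15)) = 17.088
d((6, -6), (0, 2)) = 10.0
d((6, -6), (1, -11)) = 7.0711
d((6, -6), (-10, 15)) = 26.4008
d((0, 2), (1, -11)) = 13.0384
d((0, 2), (-10, 15)) = 16.4012
d((1, -11), (-10, 15)) = 28.2312

Closest pair: (6, -3) and (6, -6) with distance 3.0

The closest pair is (6, -3) and (6, -6) with Euclidean distance 3.0. For 7 points, brute-force pairwise comparison is shown above. For large n, the divide-and-conquer algorithm (sort by x, recurse on halves, check the dividing strip) achieves O(n log n).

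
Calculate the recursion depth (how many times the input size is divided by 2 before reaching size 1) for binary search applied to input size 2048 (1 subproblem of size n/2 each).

For divide and conquer with division factor 2:

Problem sizes at each level:
Level 0: 2048
Level 1: 1024
Level 2: 512
Level 3: 256
Level 4: 128
Level 5: 64
Level 6: 32
Level 7: 16
Level 8: 8
Level 9: 4
Level 10: 2
Level 11: 1

The root is level 0 and the size-1 base case is level 11 (the tree spans levels 0 through 11, i.e. 12 levels counting the root), so the depth is the number of divisions: log_2(2048) = 11

The recursion tree depth is log_2(2048) = 11. At each level, the problem size is divided by 2, so it takes 11 divisions to reduce to a base case of size 1. The algorithm makes 1 recursive call at each level.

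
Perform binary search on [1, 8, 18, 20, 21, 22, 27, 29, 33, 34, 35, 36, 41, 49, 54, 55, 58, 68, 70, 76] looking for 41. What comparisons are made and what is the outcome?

Binary search for 41 in [1, 8, 18, 20, 21, 22, 27, 29, 33, 34, 35, 36, 41, 49, 54, 55, 58, 68, 70, 76]:

lo=0, hi=19, mid=9, arr[mid]=34 -> 34 < 41, search right half
lo=10, hi=19, mid=14, arr[mid]=54 -> 54 > 41, search left half
lo=10, hi=13, mid=11, arr[mid]=36 -> 36 < 41, search right half
lo=12, hi=13, mid=12, arr[mid]=41 -> Found target at index 12!

Binary search finds 41 at index 12 after 4 comparisons. The search repeatedly halves the search space by comparing with the middle element.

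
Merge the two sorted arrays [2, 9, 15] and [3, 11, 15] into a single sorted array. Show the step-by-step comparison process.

Merging process:

Compare 2 vs 3: take 2 from left. Merged: [2]
Compare 9 vs 3: take 3 from right. Merged: [2, 3]
Compare 9 vs 11: take 9 from left. Merged: [2, 3, 9]
Compare 15 vs 11: take 11 from right. Merged: [2, 3, 9, 11]
Compare 15 vs 15: take 15 from left. Merged: [2, 3, 9, 11, 15]
Append remaining from right: [15]. Merged: [2, 3, 9, 11, 15, 15]

Final merged array: [2, 3, 9, 11, 15, 15]
Total comparisons: 5

The merged array is [2, 3, 9, 11, 15, 15], requiring 5 comparisons. The merge step runs in O(n) time where n is the total number of elements.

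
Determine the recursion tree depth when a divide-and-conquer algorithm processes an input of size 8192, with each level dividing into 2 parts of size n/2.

For divide and conquer with division factor 2:

Problem sizes at each level:
Level 0: 8192
Level 1: 4096
Level 2: 2048
Level 3: 1024
Level 4: 512
Level 5: 256
Level 6: 128
Level 7: 64
Level 8: 32
Level 9: 16
Level 10: 8
Level 11: 4
Level 12: 2
Level 13: 1

The root is level 0 and the size-1 base case is level 13 (the tree spans levels 0 through 13, i.e. 14 levels counting the root), so the depth is the number of divisions: log_2(8192) = 13

The recursion tree depth is log_2(8192) = 13. At each level, the problem size is divided by 2, so it takes 13 divisions to reduce to a base case of size 1. The algorithm makes 2 recursive calls at each level.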